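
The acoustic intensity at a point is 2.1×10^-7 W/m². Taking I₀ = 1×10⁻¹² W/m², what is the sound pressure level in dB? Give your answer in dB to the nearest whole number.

53 dB

I/I₀ = 2.1×10^-7/10⁻¹² = 2.1×10^5, and L = 10·log₁₀(I/I₀).
L = 10·(0.3222 + 5) = 53.22 dB.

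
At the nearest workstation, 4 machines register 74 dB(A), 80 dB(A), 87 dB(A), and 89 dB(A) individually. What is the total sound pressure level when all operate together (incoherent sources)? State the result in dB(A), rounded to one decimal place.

91.5 dB(A)

For uncorrelated sources the intensities add, so convert each level to linear form, sum, and take 10·log₁₀ of the total.
Σ 10^(L/10) = 10^(74/10) + 10^(80/10) + 10^(87/10) + 10^(89/10) = 1.421e+09.
L_total = 10·log₁₀(1.421e+09) = 91.52 dB(A).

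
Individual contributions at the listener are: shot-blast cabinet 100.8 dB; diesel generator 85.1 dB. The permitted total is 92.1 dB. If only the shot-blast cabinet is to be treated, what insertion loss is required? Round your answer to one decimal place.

9.7 dB

The untreated sources together contribute 10^(85.1/10) = 3.236e+08, i.e. 85.10 dB.
To meet 92.1 dB overall, the treated shot-blast cabinet may contribute at most 10^(92.1/10) − 3.236e+08 = 1.298e+09, i.e. 91.13 dB.
Required insertion loss = 100.8 − 91.13 = 9.67 dB.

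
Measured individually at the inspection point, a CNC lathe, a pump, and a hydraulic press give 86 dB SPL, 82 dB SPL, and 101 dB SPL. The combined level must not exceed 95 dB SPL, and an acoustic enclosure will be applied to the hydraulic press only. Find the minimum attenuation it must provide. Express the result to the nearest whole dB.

Everything except the hydraulic press sums to 10^(86/10) + 10^(82/10) = 5.566e+08 in linear terms, 87.46 dB SPL.
To meet 95 dB SPL overall, the treated hydraulic press may contribute at most 10^(95/10) − 5.566e+08 = 2.606e+09, i.e. 94.16 dB SPL.
So the hydraulic press must be reduced from 101 to 94.16 dB SPL: IL = 6.84 dB.

7 dB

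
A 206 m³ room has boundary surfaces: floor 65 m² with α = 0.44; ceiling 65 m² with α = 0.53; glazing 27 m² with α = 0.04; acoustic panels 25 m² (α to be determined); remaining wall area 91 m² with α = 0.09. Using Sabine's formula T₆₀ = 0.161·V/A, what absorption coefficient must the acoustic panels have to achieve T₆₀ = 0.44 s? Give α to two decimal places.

A = 0.161·V/T₆₀ = 0.161·206/0.44 = 75.38 m² sabins.
Absorption from the other surfaces = 65·0.44 + 65·0.53 + 27·0.04 + 91·0.09 = 72.32 m², so the acoustic panels must supply 3.06 m² over 25 m².
α = 3.06/25 = 0.122.

0.12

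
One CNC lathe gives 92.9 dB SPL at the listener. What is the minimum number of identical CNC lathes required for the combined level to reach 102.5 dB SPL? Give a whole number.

The shortfall is 102.5 − 92.9 = 9.6 dB, and N units add 10·log₁₀ N, so need 10·log₁₀ N ≥ 9.6.
N ≥ 10^(9.6/10) = 9.120, so N = 10.

10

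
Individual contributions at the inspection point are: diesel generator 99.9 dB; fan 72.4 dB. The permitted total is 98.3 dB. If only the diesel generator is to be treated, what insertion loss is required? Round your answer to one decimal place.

1.6 dB

The untreated sources together contribute 10^(72.4/10) = 1.738e+07, i.e. 72.40 dB.
To meet 98.3 dB overall, the treated diesel generator may contribute at most 10^(98.3/10) − 1.738e+07 = 6.743e+09, i.e. 98.29 dB.
So the diesel generator must be reduced from 99.9 to 98.29 dB: IL = 1.61 dB.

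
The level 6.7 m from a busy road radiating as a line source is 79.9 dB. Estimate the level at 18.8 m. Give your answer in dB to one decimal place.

75.4 dB

Line-source attenuation: ΔL = 10·log₁₀(r₂/r₁) = 10·log₁₀(18.8/6.7) = 4.481 dB.
L₂ = 79.9 − 10·log₁₀(18.8/6.7) = 79.9 − 4.481 = 75.42 dB.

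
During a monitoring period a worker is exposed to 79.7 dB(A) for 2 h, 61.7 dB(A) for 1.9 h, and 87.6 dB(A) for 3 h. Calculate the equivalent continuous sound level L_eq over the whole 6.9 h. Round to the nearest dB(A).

84 dB(A)

The energy average is taken in the linear domain: L_eq = 10·log₁₀[(Σ tᵢ·10^(Lᵢ/10))/T], T = 6.9 h.
Σ tᵢ·10^(Lᵢ/10) = 2·10^(79.7/10) + 1.9·10^(61.7/10) + 3·10^(87.6/10) = 1.916e+09.
L_eq = 10·log₁₀(1.916e+09/6.9) = 84.43 dB(A).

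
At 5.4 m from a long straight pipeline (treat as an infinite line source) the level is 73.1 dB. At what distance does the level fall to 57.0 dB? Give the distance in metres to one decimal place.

220.0 m

Line-source spreading drops the level by 10·log₁₀(r₂/r₁); inverting, r₂/r₁ = 10^(ΔL/10).
r₂ = 5.4·10^((73.1−57.0)/10) = 5.4·10^(16.1/10) = 219.99 m.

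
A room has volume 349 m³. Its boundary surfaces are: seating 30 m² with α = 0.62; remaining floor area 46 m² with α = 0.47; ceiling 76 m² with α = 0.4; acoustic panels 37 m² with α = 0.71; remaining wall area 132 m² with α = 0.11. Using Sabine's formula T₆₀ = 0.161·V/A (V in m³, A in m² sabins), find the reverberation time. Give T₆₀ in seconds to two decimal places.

0.50 s

Total absorption A = 30·0.62 + 46·0.47 + 76·0.4 + 37·0.71 + 132·0.11 = 111.41 m² sabins.
T₆₀ = 0.161·V/A = 0.161·349/111.41 = 0.504 s.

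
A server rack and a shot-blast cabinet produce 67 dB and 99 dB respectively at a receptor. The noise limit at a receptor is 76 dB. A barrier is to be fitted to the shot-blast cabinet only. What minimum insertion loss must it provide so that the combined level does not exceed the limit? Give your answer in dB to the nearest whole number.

24 dB

Everything except the shot-blast cabinet sums to 10^(67/10) = 5.012e+06 in linear terms, 67.00 dB.
To meet 76 dB overall, the treated shot-blast cabinet may contribute at most 10^(76/10) − 5.012e+06 = 3.480e+07, i.e. 75.42 dB.
So the shot-blast cabinet must be reduced from 99 to 75.42 dB: IL = 23.58 dB.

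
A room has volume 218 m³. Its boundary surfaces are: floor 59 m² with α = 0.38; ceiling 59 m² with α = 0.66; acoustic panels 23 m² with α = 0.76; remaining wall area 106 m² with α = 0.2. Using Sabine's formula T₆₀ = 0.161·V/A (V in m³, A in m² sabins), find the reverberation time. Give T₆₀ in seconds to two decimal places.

0.35 s

Total absorption A = 59·0.38 + 59·0.66 + 23·0.76 + 106·0.2 = 100.04 m² sabins.
T₆₀ = 0.161·V/A = 0.161·218/100.04 = 0.351 s.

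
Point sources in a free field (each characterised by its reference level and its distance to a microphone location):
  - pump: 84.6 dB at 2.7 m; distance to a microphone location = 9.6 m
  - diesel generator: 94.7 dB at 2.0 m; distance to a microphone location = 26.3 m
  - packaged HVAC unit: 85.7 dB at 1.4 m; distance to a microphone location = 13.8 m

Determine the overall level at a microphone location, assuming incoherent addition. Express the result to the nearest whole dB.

Apply inverse-square spreading to bring every level to the receiver, then sum 10^(L/10).
pump: 84.6 − 20·log₁₀(9.6/2.7) = 84.6 − 11.02 = 73.58 dB.
diesel generator: 94.7 − 20·log₁₀(26.3/2.0) = 94.7 − 22.38 = 72.32 dB.
packaged HVAC unit: 85.7 − 20·log₁₀(13.8/1.4) = 85.7 − 19.88 = 65.82 dB.
Σ 10^(L/10) = 4.370e+07 → L_total = 10·log₁₀(4.370e+07) = 76.41 dB.

76 dB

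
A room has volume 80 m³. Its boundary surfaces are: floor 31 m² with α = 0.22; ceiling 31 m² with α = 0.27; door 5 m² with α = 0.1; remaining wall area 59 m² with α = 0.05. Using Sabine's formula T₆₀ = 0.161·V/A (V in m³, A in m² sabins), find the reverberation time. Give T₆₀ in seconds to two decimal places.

0.69 s

Total absorption A = 31·0.22 + 31·0.27 + 5·0.1 + 59·0.05 = 18.64 m² sabins.
T₆₀ = 0.161 × 80 / 18.64 = 0.691 s.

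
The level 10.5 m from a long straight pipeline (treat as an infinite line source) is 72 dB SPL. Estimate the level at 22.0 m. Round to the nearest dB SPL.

Line-source attenuation: ΔL = 10·log₁₀(r₂/r₁) = 10·log₁₀(22.0/10.5) = 3.212 dB.
L₂ = 72 − 10·log₁₀(22.0/10.5) = 72 − 3.212 = 68.79 dB SPL.

69 dB SPL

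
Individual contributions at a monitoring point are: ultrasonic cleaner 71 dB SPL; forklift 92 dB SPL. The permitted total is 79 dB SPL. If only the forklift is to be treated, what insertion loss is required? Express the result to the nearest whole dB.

The untreated sources together contribute 10^(71/10) = 1.259e+07, i.e. 71.00 dB SPL.
The limit corresponds to 10^(79/10) = 7.943e+07; subtracting the fixed part leaves 6.684e+07 for the forklift, i.e. 78.25 dB SPL.
Required insertion loss = 92 − 78.25 = 13.75 dB.

14 dB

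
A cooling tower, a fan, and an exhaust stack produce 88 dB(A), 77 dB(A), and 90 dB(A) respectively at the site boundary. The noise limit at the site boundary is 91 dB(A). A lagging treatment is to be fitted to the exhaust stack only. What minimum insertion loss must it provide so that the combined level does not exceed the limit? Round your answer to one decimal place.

2.4 dB

Everything except the exhaust stack sums to 10^(88/10) + 10^(77/10) = 6.811e+08 in linear terms, 88.33 dB(A).
The limit corresponds to 10^(91/10) = 1.259e+09; subtracting the fixed part leaves 5.778e+08 for the exhaust stack, i.e. 87.62 dB(A).
So the exhaust stack must be reduced from 90 to 87.62 dB(A): IL = 2.38 dB.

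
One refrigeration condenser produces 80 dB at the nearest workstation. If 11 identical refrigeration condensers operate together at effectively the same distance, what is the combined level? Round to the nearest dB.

N identical incoherent sources raise the level by 10·log₁₀ N.
L_total = 80 + 10·log₁₀(11) = 80 + 10.414 = 90.41 dB.

90 dB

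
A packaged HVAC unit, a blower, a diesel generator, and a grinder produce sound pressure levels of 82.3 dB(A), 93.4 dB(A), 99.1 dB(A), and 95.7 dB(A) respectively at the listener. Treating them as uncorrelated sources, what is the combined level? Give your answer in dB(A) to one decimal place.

101.5 dB(A)

Incoherent sources combine by intensity addition: L_total = 10·log₁₀(Σ 10^(L_i/10)).
Σ 10^(L/10) = 10^(82.3/10) + 10^(93.4/10) + 10^(99.1/10) + 10^(95.7/10) = 1.420e+10.
L_total = 10·log₁₀(1.420e+10) = 101.52 dB(A).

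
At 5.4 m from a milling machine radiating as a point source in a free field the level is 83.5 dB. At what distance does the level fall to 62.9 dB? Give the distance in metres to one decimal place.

The 20.6 dB drop corresponds to a distance ratio of 10^(20.6/20) for a point source.
r₂ = 5.4·10^((83.5−62.9)/20) = 5.4·10^(20.6/20) = 57.86 m.

57.9 m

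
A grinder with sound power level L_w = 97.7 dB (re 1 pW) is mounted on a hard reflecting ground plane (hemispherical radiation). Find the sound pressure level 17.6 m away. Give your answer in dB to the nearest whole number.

L_p = L_w − 10·log₁₀(2π·r²) with r = 17.6 m.
2π·r² = 1946 m², 10·log₁₀ of that is 32.892 dB.
L_p = 97.7 − 32.892 = 64.81 dB.

65 dB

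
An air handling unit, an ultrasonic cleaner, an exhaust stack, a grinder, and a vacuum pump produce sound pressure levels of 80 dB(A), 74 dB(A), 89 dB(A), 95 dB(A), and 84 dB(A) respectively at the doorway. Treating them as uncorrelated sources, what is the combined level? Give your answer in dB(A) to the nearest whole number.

96 dB(A)

Incoherent sources combine by intensity addition: L_total = 10·log₁₀(Σ 10^(L_i/10)).
Σ 10^(L/10) = 10^(80/10) + 10^(74/10) + 10^(89/10) + 10^(95/10) + 10^(84/10) = 4.333e+09.
L_total = 10·log₁₀(4.333e+09) = 96.37 dB(A).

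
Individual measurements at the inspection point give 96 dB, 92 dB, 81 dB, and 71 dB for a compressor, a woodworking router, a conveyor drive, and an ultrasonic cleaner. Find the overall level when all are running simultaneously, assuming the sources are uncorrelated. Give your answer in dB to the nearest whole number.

98 dB

For uncorrelated sources the intensities add, so convert each level to linear form, sum, and take 10·log₁₀ of the total.
Σ 10^(L/10) = 10^(96/10) + 10^(92/10) + 10^(81/10) + 10^(71/10) = 5.704e+09.
L_total = 10·log₁₀(5.704e+09) = 97.56 dB.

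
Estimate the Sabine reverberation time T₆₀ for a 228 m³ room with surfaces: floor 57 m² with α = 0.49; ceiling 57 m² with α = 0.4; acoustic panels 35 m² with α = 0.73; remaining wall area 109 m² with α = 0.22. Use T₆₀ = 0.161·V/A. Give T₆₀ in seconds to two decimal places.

0.37 s

Summing Sᵢαᵢ: 57·0.49 + 57·0.4 + 35·0.73 + 109·0.22 = 100.26 m².
T₆₀ = 0.161·V/A = 0.161·228/100.26 = 0.366 s.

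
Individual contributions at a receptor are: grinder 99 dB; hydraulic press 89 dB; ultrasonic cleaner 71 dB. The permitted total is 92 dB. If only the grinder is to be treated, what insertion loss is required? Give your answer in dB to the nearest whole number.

10 dB

Fixed contribution from the other sources: Σ 10^(L/10) = 10^(89/10) + 10^(71/10) = 8.069e+08 (89.07 dB).
The limit corresponds to 10^(92/10) = 1.585e+09; subtracting the fixed part leaves 7.780e+08 for the grinder, i.e. 88.91 dB.
So the grinder must be reduced from 99 to 88.91 dB: IL = 10.09 dB.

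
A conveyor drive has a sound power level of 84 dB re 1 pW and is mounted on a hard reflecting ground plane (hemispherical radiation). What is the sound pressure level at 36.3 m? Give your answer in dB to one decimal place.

44.8 dB

Free-field hemispherical radiation: L_p = L_w − 10·log₁₀(2π·r²), r = 36.3 m.
2π·r² = 8279 m², 10·log₁₀ of that is 39.180 dB.
L_p = 84 − 39.180 = 44.82 dB.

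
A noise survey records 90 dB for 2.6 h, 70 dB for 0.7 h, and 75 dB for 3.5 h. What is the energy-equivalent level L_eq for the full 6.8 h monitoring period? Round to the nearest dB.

L_eq = 10·log₁₀[(1/T)·Σ tᵢ·10^(Lᵢ/10)] with T = 6.8 h.
Σ tᵢ·10^(Lᵢ/10) = 2.6·10^(90/10) + 0.7·10^(70/10) + 3.5·10^(75/10) = 2.718e+09.
L_eq = 10·log₁₀(2.718e+09/6.8) = 86.02 dB.

86 dB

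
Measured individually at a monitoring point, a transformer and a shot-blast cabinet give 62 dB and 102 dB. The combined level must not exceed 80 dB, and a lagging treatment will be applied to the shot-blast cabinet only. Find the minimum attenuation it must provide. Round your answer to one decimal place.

Everything except the shot-blast cabinet sums to 10^(62/10) = 1.585e+06 in linear terms, 62.00 dB.
To meet 80 dB overall, the treated shot-blast cabinet may contribute at most 10^(80/10) − 1.585e+06 = 9.842e+07, i.e. 79.93 dB.
So the shot-blast cabinet must be reduced from 102 to 79.93 dB: IL = 22.07 dB.

22.1 dB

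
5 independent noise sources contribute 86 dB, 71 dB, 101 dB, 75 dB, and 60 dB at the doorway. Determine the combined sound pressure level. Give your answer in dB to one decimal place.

Incoherent sources combine by intensity addition: L_total = 10·log₁₀(Σ 10^(L_i/10)).
Σ 10^(L/10) = 10^(86/10) + 10^(71/10) + 10^(101/10) + 10^(75/10) + 10^(60/10) = 1.303e+10.
L_total = 10·log₁₀(1.303e+10) = 101.15 dB.

101.2 dB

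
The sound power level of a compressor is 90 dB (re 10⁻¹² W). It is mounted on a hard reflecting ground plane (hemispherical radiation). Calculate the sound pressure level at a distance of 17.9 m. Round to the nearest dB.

57 dB

The power spreads over a hemisphere of area 2π·r², so L_p = L_w − 10·log₁₀(2π·r²).
2π·r² = 2013 m², 10·log₁₀ of that is 33.039 dB.
L_p = 90 − 33.039 = 56.96 dB.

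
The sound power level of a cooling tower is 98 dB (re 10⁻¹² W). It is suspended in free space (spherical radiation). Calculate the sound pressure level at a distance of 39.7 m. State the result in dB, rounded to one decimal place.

The power spreads over a sphere of area 4π·r², so L_p = L_w − 10·log₁₀(4π·r²).
4π·r² = 1.981e+04 m², 10·log₁₀ of that is 42.968 dB.
L_p = 98 − 42.968 = 55.03 dB.

55.0 dB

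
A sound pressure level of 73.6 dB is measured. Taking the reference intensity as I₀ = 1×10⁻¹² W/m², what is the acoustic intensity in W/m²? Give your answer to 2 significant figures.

2.3e-05 W/m²

I = I₀·10^(L/10) = 10⁻¹² × 10^(73.6/10) = 10^(-4.640).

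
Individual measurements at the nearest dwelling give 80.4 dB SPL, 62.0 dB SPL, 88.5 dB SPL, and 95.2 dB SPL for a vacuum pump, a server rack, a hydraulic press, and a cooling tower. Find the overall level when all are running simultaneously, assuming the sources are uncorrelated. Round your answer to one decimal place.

96.2 dB SPL

Incoherent sources combine by intensity addition: L_total = 10·log₁₀(Σ 10^(L_i/10)).
Σ 10^(L/10) = 10^(80.4/10) + 10^(62.0/10) + 10^(88.5/10) + 10^(95.2/10) = 4.130e+09.
L_total = 10·log₁₀(4.130e+09) = 96.16 dB SPL.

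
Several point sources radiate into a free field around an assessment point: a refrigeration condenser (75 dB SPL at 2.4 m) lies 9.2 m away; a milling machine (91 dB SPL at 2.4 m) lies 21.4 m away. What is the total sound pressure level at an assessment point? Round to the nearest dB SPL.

Apply inverse-square spreading to bring every level to the receiver, then sum 10^(L/10).
refrigeration condenser: 75 − 20·log₁₀(9.2/2.4) = 75 − 11.67 = 63.33 dB SPL.
milling machine: 91 − 20·log₁₀(21.4/2.4) = 91 − 19.00 = 72.00 dB SPL.
Σ 10^(L/10) = 1.799e+07 → L_total = 10·log₁₀(1.799e+07) = 72.55 dB SPL.

73 dB SPL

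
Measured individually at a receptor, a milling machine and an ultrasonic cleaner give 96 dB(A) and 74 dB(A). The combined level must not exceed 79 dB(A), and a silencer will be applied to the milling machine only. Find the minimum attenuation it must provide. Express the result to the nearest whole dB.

The untreated sources together contribute 10^(74/10) = 2.512e+07, i.e. 74.00 dB(A).
The limit corresponds to 10^(79/10) = 7.943e+07; subtracting the fixed part leaves 5.431e+07 for the milling machine, i.e. 77.35 dB(A).
Required insertion loss = 96 − 77.35 = 18.65 dB.

19 dB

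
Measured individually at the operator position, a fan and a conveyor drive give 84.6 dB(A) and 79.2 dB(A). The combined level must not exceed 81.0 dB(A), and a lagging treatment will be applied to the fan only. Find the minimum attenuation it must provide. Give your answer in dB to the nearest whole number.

The untreated sources together contribute 10^(79.2/10) = 8.318e+07, i.e. 79.20 dB(A).
The limit corresponds to 10^(81.0/10) = 1.259e+08; subtracting the fixed part leaves 4.272e+07 for the fan, i.e. 76.31 dB(A).
Required insertion loss = 84.6 − 76.31 = 8.29 dB.

8 dB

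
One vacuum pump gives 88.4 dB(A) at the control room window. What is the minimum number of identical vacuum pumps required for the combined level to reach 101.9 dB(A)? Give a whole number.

N identical sources give L₁ + 10·log₁₀ N, so require 10·log₁₀ N ≥ 101.9 − 88.4 = 13.5 dB.
N ≥ 10^(13.5/10) = 22.387, so N = 23.

23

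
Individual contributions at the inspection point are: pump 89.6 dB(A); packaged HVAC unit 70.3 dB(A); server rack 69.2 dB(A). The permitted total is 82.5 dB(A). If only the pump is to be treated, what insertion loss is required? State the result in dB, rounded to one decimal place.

Fixed contribution from the other sources: Σ 10^(L/10) = 10^(70.3/10) + 10^(69.2/10) = 1.903e+07 (72.80 dB(A)).
The limit corresponds to 10^(82.5/10) = 1.778e+08; subtracting the fixed part leaves 1.588e+08 for the pump, i.e. 82.01 dB(A).
So the pump must be reduced from 89.6 to 82.01 dB(A): IL = 7.59 dB.

7.6 dB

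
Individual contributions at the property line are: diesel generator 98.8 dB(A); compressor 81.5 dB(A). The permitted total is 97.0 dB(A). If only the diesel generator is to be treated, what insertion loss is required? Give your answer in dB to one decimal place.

The untreated sources together contribute 10^(81.5/10) = 1.413e+08, i.e. 81.50 dB(A).
The limit corresponds to 10^(97.0/10) = 5.012e+09; subtracting the fixed part leaves 4.871e+09 for the diesel generator, i.e. 96.88 dB(A).
So the diesel generator must be reduced from 98.8 to 96.88 dB(A): IL = 1.92 dB.

1.9 dB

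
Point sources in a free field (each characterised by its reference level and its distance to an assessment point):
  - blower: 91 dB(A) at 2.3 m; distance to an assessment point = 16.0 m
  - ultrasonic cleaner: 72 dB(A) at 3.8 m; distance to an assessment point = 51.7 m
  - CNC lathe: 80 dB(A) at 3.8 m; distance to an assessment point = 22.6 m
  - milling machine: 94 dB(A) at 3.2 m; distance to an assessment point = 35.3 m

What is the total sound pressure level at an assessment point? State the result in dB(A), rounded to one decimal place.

Propagate each source to the receiver with L = L_ref − 20·log₁₀(r/r_ref), then add intensities.
blower: 91 − 20·log₁₀(16.0/2.3) = 91 − 16.85 = 74.15 dB(A).
ultrasonic cleaner: 72 − 20·log₁₀(51.7/3.8) = 72 − 22.67 = 49.33 dB(A).
CNC lathe: 80 − 20·log₁₀(22.6/3.8) = 80 − 15.49 = 64.51 dB(A).
milling machine: 94 − 20·log₁₀(35.3/3.2) = 94 − 20.85 = 73.15 dB(A).
Σ 10^(L/10) = 4.957e+07 → L_total = 10·log₁₀(4.957e+07) = 76.95 dB(A).

77.0 dB(A)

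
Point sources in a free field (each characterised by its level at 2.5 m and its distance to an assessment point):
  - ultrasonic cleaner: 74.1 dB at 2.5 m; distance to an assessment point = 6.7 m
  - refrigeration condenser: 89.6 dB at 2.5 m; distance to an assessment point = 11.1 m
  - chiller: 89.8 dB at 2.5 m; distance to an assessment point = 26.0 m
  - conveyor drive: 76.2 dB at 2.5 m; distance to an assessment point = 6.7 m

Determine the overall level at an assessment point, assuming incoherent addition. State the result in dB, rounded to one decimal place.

78.1 dB

First find each source's level at the receiver (point-source: −20·log₁₀(r/r_ref)), then combine on an intensity basis.
ultrasonic cleaner: 74.1 − 20·log₁₀(6.7/2.5) = 74.1 − 8.56 = 65.54 dB.
refrigeration condenser: 89.6 − 20·log₁₀(11.1/2.5) = 89.6 − 12.95 = 76.65 dB.
chiller: 89.8 − 20·log₁₀(26.0/2.5) = 89.8 − 20.34 = 69.46 dB.
conveyor drive: 76.2 − 20·log₁₀(6.7/2.5) = 76.2 − 8.56 = 67.64 dB.
Σ 10^(L/10) = 6.448e+07 → L_total = 10·log₁₀(6.448e+07) = 78.09 dB.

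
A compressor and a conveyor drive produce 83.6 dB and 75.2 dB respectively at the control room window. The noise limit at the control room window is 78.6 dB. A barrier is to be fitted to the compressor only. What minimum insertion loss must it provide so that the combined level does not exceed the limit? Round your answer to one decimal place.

7.7 dB

The untreated sources together contribute 10^(75.2/10) = 3.311e+07, i.e. 75.20 dB.
The limit corresponds to 10^(78.6/10) = 7.244e+07; subtracting the fixed part leaves 3.933e+07 for the compressor, i.e. 75.95 dB.
So the compressor must be reduced from 83.6 to 75.95 dB: IL = 7.65 dB.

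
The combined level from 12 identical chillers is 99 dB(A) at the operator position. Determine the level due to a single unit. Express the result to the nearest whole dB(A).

For N identical incoherent sources L_total = L₁ + 10·log₁₀ N, so L₁ = 99 − 10·log₁₀(12) = 99 − 10.792.

88 dB(A)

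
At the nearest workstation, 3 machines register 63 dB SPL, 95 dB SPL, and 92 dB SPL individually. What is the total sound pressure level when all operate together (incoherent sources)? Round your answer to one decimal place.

96.8 dB SPL

For uncorrelated sources the intensities add, so convert each level to linear form, sum, and take 10·log₁₀ of the total.
Σ 10^(L/10) = 10^(63/10) + 10^(95/10) + 10^(92/10) = 4.749e+09.
L_total = 10·log₁₀(4.749e+09) = 96.77 dB SPL.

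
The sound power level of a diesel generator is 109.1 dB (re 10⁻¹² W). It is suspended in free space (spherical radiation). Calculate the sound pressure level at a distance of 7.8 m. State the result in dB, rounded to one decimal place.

Free-field spherical radiation: L_p = L_w − 10·log₁₀(4π·r²), r = 7.8 m.
4π·r² = 764.5 m², 10·log₁₀ of that is 28.834 dB.
L_p = 109.1 − 28.834 = 80.27 dB.

80.3 dB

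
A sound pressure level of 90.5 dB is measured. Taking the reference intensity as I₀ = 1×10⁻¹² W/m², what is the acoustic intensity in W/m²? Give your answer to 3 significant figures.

I = I₀·10^(L/10) = 10⁻¹² × 10^(90.5/10) = 10^(-2.950).

0.00112 W/m²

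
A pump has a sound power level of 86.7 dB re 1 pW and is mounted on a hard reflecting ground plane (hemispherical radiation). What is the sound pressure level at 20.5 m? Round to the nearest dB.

Free-field hemispherical radiation: L_p = L_w − 10·log₁₀(2π·r²), r = 20.5 m.
2π·r² = 2641 m², 10·log₁₀ of that is 34.217 dB.
L_p = 86.7 − 34.217 = 52.48 dB.

52 dB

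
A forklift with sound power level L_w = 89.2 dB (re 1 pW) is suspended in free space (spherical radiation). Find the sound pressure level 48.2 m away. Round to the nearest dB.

The power spreads over a sphere of area 4π·r², so L_p = L_w − 10·log₁₀(4π·r²).
4π·r² = 2.919e+04 m², 10·log₁₀ of that is 44.653 dB.
L_p = 89.2 − 44.653 = 44.55 dB.

45 dB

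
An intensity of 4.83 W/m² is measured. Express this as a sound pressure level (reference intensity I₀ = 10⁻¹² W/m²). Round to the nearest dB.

L = 10·log₁₀(I/I₀) = 10·log₁₀(4.83/10⁻¹²) = 10·log₁₀(4.83×10^12).
L = 10·(0.6839 + 12) = 126.84 dB.

127 dB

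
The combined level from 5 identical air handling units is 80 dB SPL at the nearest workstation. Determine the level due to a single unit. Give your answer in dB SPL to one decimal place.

73.0 dB SPL

Dividing the total intensity by 5 lowers the level by 10·log₁₀ 5 = 6.990 dB: L₁ = 80 − 6.990.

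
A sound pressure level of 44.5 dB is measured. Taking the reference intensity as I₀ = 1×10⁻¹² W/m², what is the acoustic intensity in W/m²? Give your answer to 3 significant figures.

I = I₀·10^(L/10) = 10⁻¹² × 10^(44.5/10) = 10^(-7.550).

2.82e-08 W/m²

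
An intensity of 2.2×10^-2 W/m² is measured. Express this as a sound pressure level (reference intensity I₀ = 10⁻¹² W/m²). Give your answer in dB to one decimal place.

103.4 dB

Dividing by I₀ shifts the exponent by 12: I/I₀ = 2.2×10^10.
L = 10·(0.3424 + 10) = 103.42 dB.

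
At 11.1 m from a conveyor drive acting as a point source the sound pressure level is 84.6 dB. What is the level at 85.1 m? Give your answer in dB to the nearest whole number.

For a point source, L₂ = L₁ − 20·log₁₀(r₂/r₁).
L₂ = 84.6 − 20·log₁₀(85.1/11.1) = 84.6 − 17.692 = 66.91 dB.

67 dB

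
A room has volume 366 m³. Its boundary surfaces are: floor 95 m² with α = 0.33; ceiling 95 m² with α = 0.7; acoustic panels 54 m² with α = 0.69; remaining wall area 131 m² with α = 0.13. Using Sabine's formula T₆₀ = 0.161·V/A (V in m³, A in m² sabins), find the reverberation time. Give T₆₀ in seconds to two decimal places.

0.39 s

A = Σ Sᵢαᵢ = 95·0.33 + 95·0.7 + 54·0.69 + 131·0.13 = 152.14 m².
T₆₀ = 0.161 × 366 / 152.14 = 0.387 s.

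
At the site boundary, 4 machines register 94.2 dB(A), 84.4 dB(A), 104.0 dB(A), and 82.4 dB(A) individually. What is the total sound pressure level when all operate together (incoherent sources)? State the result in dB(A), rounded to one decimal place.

104.5 dB(A)

For uncorrelated sources the intensities add, so convert each level to linear form, sum, and take 10·log₁₀ of the total.
Σ 10^(L/10) = 10^(94.2/10) + 10^(84.4/10) + 10^(104.0/10) + 10^(82.4/10) = 2.820e+10.
L_total = 10·log₁₀(2.820e+10) = 104.50 dB(A).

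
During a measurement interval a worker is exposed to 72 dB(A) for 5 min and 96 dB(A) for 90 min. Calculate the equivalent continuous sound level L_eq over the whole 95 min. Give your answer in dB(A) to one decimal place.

95.8 dB(A)

L_eq = 10·log₁₀[(1/T)·Σ tᵢ·10^(Lᵢ/10)] with T = 95 min.
Σ tᵢ·10^(Lᵢ/10) = 5·10^(72/10) + 90·10^(96/10) = 3.584e+11.
L_eq = 10·log₁₀(3.584e+11/95) = 95.77 dB(A).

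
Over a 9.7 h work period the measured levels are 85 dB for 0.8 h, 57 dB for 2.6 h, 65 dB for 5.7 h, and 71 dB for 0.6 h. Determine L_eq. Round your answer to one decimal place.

74.6 dB

Weight each interval's intensity by its duration and average over T = 9.7 h:
Σ tᵢ·10^(Lᵢ/10) = 0.8·10^(85/10) + 2.6·10^(57/10) + 5.7·10^(65/10) + 0.6·10^(71/10) = 2.799e+08.
L_eq = 10·log₁₀(2.799e+08/9.7) = 74.60 dB.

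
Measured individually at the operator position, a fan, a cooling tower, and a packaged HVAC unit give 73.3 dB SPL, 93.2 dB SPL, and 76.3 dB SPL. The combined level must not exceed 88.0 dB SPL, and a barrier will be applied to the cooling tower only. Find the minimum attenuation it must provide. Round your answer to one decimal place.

Fixed contribution from the other sources: Σ 10^(L/10) = 10^(73.3/10) + 10^(76.3/10) = 6.404e+07 (78.06 dB SPL).
The limit corresponds to 10^(88.0/10) = 6.310e+08; subtracting the fixed part leaves 5.669e+08 for the cooling tower, i.e. 87.54 dB SPL.
So the cooling tower must be reduced from 93.2 to 87.54 dB SPL: IL = 5.66 dB.

5.7 dB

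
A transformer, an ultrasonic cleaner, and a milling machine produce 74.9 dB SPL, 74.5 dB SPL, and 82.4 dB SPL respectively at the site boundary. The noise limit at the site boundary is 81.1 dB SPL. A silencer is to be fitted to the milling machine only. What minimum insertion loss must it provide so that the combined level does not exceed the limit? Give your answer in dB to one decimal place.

The untreated sources together contribute 10^(74.9/10) + 10^(74.5/10) = 5.909e+07, i.e. 77.71 dB SPL.
The limit corresponds to 10^(81.1/10) = 1.288e+08; subtracting the fixed part leaves 6.974e+07 for the milling machine, i.e. 78.43 dB SPL.
Required insertion loss = 82.4 − 78.43 = 3.97 dB.

4.0 dB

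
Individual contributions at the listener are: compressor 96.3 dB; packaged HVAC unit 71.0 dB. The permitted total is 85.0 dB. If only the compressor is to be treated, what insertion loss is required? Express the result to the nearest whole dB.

Everything except the compressor sums to 10^(71.0/10) = 1.259e+07 in linear terms, 71.00 dB.
The limit corresponds to 10^(85.0/10) = 3.162e+08; subtracting the fixed part leaves 3.036e+08 for the compressor, i.e. 84.82 dB.
So the compressor must be reduced from 96.3 to 84.82 dB: IL = 11.48 dB.

11 dB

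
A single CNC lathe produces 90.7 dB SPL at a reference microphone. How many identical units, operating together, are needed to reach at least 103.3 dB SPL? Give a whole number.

Need L₁ + 10·log₁₀ N ≥ 103.3, i.e. log₁₀ N ≥ 1.26.
N ≥ 10^(12.6/10) = 18.197, so N = 19.

19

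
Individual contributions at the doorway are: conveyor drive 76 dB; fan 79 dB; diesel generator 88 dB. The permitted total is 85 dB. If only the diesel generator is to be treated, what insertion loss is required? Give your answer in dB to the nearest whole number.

Fixed contribution from the other sources: Σ 10^(L/10) = 10^(76/10) + 10^(79/10) = 1.192e+08 (80.76 dB).
The limit corresponds to 10^(85/10) = 3.162e+08; subtracting the fixed part leaves 1.970e+08 for the diesel generator, i.e. 82.94 dB.
Required insertion loss = 88 − 82.94 = 5.06 dB.

5 dB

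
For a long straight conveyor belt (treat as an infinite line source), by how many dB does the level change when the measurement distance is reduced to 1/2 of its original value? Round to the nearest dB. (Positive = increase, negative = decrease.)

Line-source spreading: ΔL = −10·log₁₀(r₂/r₁).
ΔL = −10·log₁₀(0.5) = +3.01 dB.

+3 dB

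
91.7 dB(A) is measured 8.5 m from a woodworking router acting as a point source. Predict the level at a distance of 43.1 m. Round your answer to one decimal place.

77.6 dB(A)

For a point source, L₂ = L₁ − 20·log₁₀(r₂/r₁).
L₂ = 91.7 − 20·log₁₀(43.1/8.5) = 91.7 − 14.101 = 77.60 dB(A).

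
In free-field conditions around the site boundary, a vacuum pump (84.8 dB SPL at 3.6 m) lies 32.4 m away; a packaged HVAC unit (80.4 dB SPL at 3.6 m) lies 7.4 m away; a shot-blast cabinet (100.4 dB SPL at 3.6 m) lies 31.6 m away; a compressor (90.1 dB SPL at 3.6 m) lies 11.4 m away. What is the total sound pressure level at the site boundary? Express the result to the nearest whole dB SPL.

84 dB SPL

First find each source's level at the receiver (point-source: −20·log₁₀(r/r_ref)), then combine on an intensity basis.
vacuum pump: 84.8 − 20·log₁₀(32.4/3.6) = 84.8 − 19.08 = 65.72 dB SPL.
packaged HVAC unit: 80.4 − 20·log₁₀(7.4/3.6) = 80.4 − 6.26 = 74.14 dB SPL.
shot-blast cabinet: 100.4 − 20·log₁₀(31.6/3.6) = 100.4 − 18.87 = 81.53 dB SPL.
compressor: 90.1 − 20·log₁₀(11.4/3.6) = 90.1 − 10.01 = 80.09 dB SPL.
Σ 10^(L/10) = 2.740e+08 → L_total = 10·log₁₀(2.740e+08) = 84.38 dB SPL.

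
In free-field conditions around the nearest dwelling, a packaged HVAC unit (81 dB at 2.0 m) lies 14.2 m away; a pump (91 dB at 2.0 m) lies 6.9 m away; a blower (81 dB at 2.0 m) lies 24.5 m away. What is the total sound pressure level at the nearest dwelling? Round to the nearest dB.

80 dB

Apply inverse-square spreading to bring every level to the receiver, then sum 10^(L/10).
packaged HVAC unit: 81 − 20·log₁₀(14.2/2.0) = 81 − 17.03 = 63.97 dB.
pump: 91 − 20·log₁₀(6.9/2.0) = 91 − 10.76 = 80.24 dB.
blower: 81 − 20·log₁₀(24.5/2.0) = 81 − 21.76 = 59.24 dB.
Σ 10^(L/10) = 1.091e+08 → L_total = 10·log₁₀(1.091e+08) = 80.38 dB.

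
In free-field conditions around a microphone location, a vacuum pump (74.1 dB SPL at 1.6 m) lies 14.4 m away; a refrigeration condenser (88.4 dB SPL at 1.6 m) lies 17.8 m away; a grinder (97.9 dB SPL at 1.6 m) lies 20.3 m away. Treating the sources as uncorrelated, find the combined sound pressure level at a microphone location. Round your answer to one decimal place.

76.5 dB SPL

Propagate each source to the receiver with L = L_ref − 20·log₁₀(r/r_ref), then add intensities.
vacuum pump: 74.1 − 20·log₁₀(14.4/1.6) = 74.1 − 19.08 = 55.02 dB SPL.
refrigeration condenser: 88.4 − 20·log₁₀(17.8/1.6) = 88.4 − 20.93 = 67.47 dB SPL.
grinder: 97.9 − 20·log₁₀(20.3/1.6) = 97.9 − 22.07 = 75.83 dB SPL.
Σ 10^(L/10) = 4.421e+07 → L_total = 10·log₁₀(4.421e+07) = 76.46 dB SPL.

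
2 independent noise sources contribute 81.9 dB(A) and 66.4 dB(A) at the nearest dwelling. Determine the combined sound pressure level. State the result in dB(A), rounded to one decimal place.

82.0 dB(A)

Incoherent sources combine by intensity addition: L_total = 10·log₁₀(Σ 10^(L_i/10)).
Σ 10^(L/10) = 10^(81.9/10) + 10^(66.4/10) = 1.592e+08.
L_total = 10·log₁₀(1.592e+08) = 82.02 dB(A).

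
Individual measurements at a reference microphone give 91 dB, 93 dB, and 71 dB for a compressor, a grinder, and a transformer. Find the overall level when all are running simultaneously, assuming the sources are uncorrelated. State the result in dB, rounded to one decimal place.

95.1 dB

For uncorrelated sources the intensities add, so convert each level to linear form, sum, and take 10·log₁₀ of the total.
Σ 10^(L/10) = 10^(91/10) + 10^(93/10) + 10^(71/10) = 3.267e+09.
L_total = 10·log₁₀(3.267e+09) = 95.14 dB.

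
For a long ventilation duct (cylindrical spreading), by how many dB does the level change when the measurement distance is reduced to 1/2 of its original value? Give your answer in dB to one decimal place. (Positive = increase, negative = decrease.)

+3.0 dB

With cylindrical spreading the level changes by −10·log₁₀(r₂/r₁).
ΔL = −10·log₁₀(0.5) = +3.01 dB.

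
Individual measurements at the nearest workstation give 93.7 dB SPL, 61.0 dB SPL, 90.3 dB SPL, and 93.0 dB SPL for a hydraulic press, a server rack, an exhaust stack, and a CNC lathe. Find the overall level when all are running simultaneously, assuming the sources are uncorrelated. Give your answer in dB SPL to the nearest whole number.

Incoherent sources combine by intensity addition: L_total = 10·log₁₀(Σ 10^(L_i/10)).
Σ 10^(L/10) = 10^(93.7/10) + 10^(61.0/10) + 10^(90.3/10) + 10^(93.0/10) = 5.412e+09.
L_total = 10·log₁₀(5.412e+09) = 97.33 dB SPL.

97 dB SPL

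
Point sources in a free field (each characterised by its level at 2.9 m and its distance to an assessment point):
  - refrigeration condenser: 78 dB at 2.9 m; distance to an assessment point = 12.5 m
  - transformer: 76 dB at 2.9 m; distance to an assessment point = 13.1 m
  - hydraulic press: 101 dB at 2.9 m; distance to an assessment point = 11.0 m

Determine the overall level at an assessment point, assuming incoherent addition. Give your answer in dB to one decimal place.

89.4 dB

First find each source's level at the receiver (point-source: −20·log₁₀(r/r_ref)), then combine on an intensity basis.
refrigeration condenser: 78 − 20·log₁₀(12.5/2.9) = 78 − 12.69 = 65.31 dB.
transformer: 76 − 20·log₁₀(13.1/2.9) = 76 − 13.10 = 62.90 dB.
hydraulic press: 101 − 20·log₁₀(11.0/2.9) = 101 − 11.58 = 89.42 dB.
Σ 10^(L/10) = 8.804e+08 → L_total = 10·log₁₀(8.804e+08) = 89.45 dB.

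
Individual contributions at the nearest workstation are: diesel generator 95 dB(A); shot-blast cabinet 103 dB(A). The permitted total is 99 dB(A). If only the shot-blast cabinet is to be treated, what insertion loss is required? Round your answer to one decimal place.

Fixed contribution from the other source: Σ 10^(L/10) = 10^(95/10) = 3.162e+09 (95.00 dB(A)).
The limit corresponds to 10^(99/10) = 7.943e+09; subtracting the fixed part leaves 4.781e+09 for the shot-blast cabinet, i.e. 96.80 dB(A).
Required insertion loss = 103 − 96.80 = 6.20 dB.

6.2 dB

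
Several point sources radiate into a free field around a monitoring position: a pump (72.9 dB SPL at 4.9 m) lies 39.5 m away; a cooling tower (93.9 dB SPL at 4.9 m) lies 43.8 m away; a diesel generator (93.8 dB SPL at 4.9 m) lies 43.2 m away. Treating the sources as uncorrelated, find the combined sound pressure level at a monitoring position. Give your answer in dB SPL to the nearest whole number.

First find each source's level at the receiver (point-source: −20·log₁₀(r/r_ref)), then combine on an intensity basis.
pump: 72.9 − 20·log₁₀(39.5/4.9) = 72.9 − 18.13 = 54.77 dB SPL.
cooling tower: 93.9 − 20·log₁₀(43.8/4.9) = 93.9 − 19.03 = 74.87 dB SPL.
diesel generator: 93.8 − 20·log₁₀(43.2/4.9) = 93.8 − 18.91 = 74.89 dB SPL.
Σ 10^(L/10) = 6.188e+07 → L_total = 10·log₁₀(6.188e+07) = 77.92 dB SPL.

78 dB SPL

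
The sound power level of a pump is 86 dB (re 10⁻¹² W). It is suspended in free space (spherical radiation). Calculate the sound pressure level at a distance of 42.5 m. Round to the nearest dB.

42 dB

L_p = L_w − 10·log₁₀(4π·r²) with r = 42.5 m.
4π·r² = 2.27e+04 m², 10·log₁₀ of that is 43.560 dB.
L_p = 86 − 43.560 = 42.44 dB.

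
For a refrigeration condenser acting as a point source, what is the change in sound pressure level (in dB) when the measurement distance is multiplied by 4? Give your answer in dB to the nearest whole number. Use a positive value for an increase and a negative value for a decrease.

-12 dB

A point source loses 6 dB per doubling of distance; generally ΔL = −20·log₁₀(r₂/r₁).
ΔL = −20·log₁₀(4) = -12.04 dB.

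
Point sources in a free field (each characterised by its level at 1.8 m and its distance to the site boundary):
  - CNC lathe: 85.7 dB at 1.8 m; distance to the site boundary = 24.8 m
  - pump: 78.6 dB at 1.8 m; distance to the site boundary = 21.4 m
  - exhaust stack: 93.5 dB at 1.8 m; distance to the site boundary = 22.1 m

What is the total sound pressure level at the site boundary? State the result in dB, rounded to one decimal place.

72.4 dB

Propagate each source to the receiver with L = L_ref − 20·log₁₀(r/r_ref), then add intensities.
CNC lathe: 85.7 − 20·log₁₀(24.8/1.8) = 85.7 − 22.78 = 62.92 dB.
pump: 78.6 − 20·log₁₀(21.4/1.8) = 78.6 − 21.50 = 57.10 dB.
exhaust stack: 93.5 − 20·log₁₀(22.1/1.8) = 93.5 − 21.78 = 71.72 dB.
Σ 10^(L/10) = 1.732e+07 → L_total = 10·log₁₀(1.732e+07) = 72.39 dB.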